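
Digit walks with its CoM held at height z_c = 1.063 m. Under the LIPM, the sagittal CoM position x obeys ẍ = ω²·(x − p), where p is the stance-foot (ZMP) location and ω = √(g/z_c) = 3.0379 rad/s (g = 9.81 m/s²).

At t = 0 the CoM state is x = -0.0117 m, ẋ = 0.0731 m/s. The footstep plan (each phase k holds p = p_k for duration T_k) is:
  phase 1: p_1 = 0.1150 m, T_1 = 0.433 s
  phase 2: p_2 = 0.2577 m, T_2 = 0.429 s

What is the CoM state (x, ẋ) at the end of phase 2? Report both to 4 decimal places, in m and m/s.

phase 1: p=0.1150, T=0.433, ωT=1.315411, cosh=1.997323, sinh=1.728958; start (x,ẋ)=(-0.011700, 0.073100) → end (x,ẋ)=(-0.096457, -0.519475)
phase 2: p=0.2577, T=0.429, ωT=1.303259, cosh=1.976460, sinh=1.704815; start (x,ẋ)=(-0.096457, -0.519475) → end (x,ẋ)=(-0.733798, -2.860923)

x = -0.7338, ẋ = -2.8609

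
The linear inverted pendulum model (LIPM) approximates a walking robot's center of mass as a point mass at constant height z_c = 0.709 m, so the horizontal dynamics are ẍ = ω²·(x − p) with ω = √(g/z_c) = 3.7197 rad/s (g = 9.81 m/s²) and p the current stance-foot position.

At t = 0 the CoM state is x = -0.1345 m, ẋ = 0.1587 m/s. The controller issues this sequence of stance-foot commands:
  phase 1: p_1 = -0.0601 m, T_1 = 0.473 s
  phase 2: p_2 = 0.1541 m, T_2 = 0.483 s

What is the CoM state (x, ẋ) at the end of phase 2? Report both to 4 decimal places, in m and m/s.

phase 1: p=-0.0601, T=0.473, ωT=1.759418, cosh=2.990601, sinh=2.818456; start (x,ẋ)=(-0.134500, 0.158700) → end (x,ẋ)=(-0.162352, -0.305387)
phase 2: p=0.1541, T=0.483, ωT=1.796615, cosh=3.097532, sinh=2.931673; start (x,ẋ)=(-0.162352, -0.305387) → end (x,ẋ)=(-1.066810, -4.396838)

x = -1.0668, ẋ = -4.3968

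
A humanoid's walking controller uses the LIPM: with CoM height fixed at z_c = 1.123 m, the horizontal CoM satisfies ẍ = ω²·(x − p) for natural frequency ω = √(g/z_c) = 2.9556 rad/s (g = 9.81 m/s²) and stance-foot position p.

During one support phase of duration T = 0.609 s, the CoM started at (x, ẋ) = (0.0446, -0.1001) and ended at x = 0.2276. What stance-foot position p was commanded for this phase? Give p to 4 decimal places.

p = -0.0895

ωT = 2.9556·0.609 = 1.799960; cosh(ωT) = 3.107357, sinh(ωT) = 2.942051
x(T) = p + (x₀−p)·cosh(ωT) + (ẋ₀/ω)·sinh(ωT) ⇒ p·(1 − cosh) = x(T) − x₀·cosh − (ẋ₀/ω)·sinh
numerator   = 0.2276 − (0.0446)·3.107357 − (-0.1001/2.9556)·2.942051 = 0.188653
denominator = 1 − 3.107357 = -2.107357
p = 0.188653 / -2.107357 = -0.0895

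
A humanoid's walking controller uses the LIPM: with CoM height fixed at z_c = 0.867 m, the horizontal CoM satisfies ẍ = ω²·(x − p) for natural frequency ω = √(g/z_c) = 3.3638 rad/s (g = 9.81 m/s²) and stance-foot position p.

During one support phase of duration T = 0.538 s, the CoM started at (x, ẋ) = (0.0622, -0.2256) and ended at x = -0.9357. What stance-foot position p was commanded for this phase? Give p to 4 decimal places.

ωT = 3.3638·0.538 = 1.809724; cosh(ωT) = 3.136231, sinh(ωT) = 2.972532
x(T) = p + (x₀−p)·cosh(ωT) + (ẋ₀/ω)·sinh(ωT) ⇒ p·(1 − cosh) = x(T) − x₀·cosh − (ẋ₀/ω)·sinh
numerator   = -0.9357 − (0.0622)·3.136231 − (-0.2256/3.3638)·2.972532 = -0.931415
denominator = 1 − 3.136231 = -2.136231
p = -0.931415 / -2.136231 = 0.4360

p = 0.4360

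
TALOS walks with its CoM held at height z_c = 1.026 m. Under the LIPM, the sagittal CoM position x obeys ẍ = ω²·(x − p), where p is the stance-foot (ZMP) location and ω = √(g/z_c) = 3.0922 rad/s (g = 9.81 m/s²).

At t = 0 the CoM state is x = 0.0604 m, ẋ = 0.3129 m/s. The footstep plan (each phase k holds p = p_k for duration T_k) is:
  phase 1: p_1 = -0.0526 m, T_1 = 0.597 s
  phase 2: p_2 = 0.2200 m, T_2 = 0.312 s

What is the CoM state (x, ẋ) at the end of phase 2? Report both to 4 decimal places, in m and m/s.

phase 1: p=-0.0526, T=0.597, ωT=1.846043, cosh=3.246283, sinh=3.088423; start (x,ẋ)=(0.060400, 0.312900) → end (x,ẋ)=(0.626748, 2.094914)
phase 2: p=0.2200, T=0.312, ωT=0.964766, cosh=1.502623, sinh=1.121551; start (x,ẋ)=(0.626748, 2.094914) → end (x,ẋ)=(1.591021, 4.558493)

x = 1.5910, ẋ = 4.5585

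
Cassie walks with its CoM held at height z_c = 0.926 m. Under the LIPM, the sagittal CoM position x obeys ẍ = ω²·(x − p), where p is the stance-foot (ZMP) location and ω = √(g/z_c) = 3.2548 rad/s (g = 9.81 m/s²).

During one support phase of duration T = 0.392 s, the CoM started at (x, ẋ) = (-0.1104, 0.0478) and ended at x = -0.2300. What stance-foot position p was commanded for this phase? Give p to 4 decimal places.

ωT = 3.2548·0.392 = 1.275882; cosh(ωT) = 1.930521, sinh(ωT) = 1.651337
x(T) = p + (x₀−p)·cosh(ωT) + (ẋ₀/ω)·sinh(ωT) ⇒ p·(1 − cosh) = x(T) − x₀·cosh − (ẋ₀/ω)·sinh
numerator   = -0.2300 − (-0.1104)·1.930521 − (0.0478/3.2548)·1.651337 = -0.041122
denominator = 1 − 1.930521 = -0.930521
p = -0.041122 / -0.930521 = 0.0442

p = 0.0442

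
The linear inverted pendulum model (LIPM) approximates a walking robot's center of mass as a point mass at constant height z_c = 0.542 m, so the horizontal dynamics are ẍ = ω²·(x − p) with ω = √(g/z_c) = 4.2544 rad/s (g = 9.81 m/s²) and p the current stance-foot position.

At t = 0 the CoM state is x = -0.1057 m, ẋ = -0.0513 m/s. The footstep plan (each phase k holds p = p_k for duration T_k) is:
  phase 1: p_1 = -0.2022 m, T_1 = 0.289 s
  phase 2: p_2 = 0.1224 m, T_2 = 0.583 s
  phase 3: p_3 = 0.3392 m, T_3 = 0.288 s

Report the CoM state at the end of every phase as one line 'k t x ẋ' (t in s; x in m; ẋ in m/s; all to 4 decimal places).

1 0.2890 -0.0419 0.5467
2 0.8720 -0.1039 -0.8586
3 1.1600 -0.7943 -4.5208

phase 1: p=-0.2022, T=0.289, ωT=1.229522, cosh=1.856013, sinh=1.563580; start (x,ẋ)=(-0.105700, -0.051300) → end (x,ẋ)=(-0.041949, 0.546714)
phase 2: p=0.1224, T=0.583, ωT=2.480315, cosh=6.014373, sinh=5.930656; start (x,ẋ)=(-0.041949, 0.546714) → end (x,ẋ)=(-0.103932, -0.858601)
phase 3: p=0.3392, T=0.288, ωT=1.225267, cosh=1.849378, sinh=1.555698; start (x,ẋ)=(-0.103932, -0.858601) → end (x,ẋ)=(-0.794281, -4.520772)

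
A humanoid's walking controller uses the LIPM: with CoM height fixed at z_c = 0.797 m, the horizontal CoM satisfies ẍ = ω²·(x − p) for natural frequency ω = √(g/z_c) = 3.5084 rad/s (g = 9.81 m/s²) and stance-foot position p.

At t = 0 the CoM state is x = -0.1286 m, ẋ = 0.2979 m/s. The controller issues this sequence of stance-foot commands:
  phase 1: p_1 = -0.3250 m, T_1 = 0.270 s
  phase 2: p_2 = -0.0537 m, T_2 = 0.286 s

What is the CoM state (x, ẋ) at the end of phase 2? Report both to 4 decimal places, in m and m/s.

x = 0.5238, ẋ = 2.3194

phase 1: p=-0.3250, T=0.270, ωT=0.947268, cosh=1.483227, sinh=1.095428; start (x,ẋ)=(-0.128600, 0.297900) → end (x,ẋ)=(0.059319, 1.196658)
phase 2: p=-0.0537, T=0.286, ωT=1.003402, cosh=1.547088, sinh=1.180458; start (x,ẋ)=(0.059319, 1.196658) → end (x,ẋ)=(0.523786, 2.319406)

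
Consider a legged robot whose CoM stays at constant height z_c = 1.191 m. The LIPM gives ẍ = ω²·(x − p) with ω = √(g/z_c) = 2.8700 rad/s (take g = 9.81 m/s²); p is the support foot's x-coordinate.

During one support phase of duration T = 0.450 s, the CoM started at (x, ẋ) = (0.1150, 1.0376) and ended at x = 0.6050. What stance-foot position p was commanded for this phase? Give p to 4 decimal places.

p = 0.2383

ωT = 2.8700·0.450 = 1.291500; cosh(ωT) = 1.956549, sinh(ωT) = 1.681691
x(T) = p + (x₀−p)·cosh(ωT) + (ẋ₀/ω)·sinh(ωT) ⇒ p·(1 − cosh) = x(T) − x₀·cosh − (ẋ₀/ω)·sinh
numerator   = 0.6050 − (0.1150)·1.956549 − (1.0376/2.8700)·1.681691 = -0.227990
denominator = 1 − 1.956549 = -0.956549
p = -0.227990 / -0.956549 = 0.2383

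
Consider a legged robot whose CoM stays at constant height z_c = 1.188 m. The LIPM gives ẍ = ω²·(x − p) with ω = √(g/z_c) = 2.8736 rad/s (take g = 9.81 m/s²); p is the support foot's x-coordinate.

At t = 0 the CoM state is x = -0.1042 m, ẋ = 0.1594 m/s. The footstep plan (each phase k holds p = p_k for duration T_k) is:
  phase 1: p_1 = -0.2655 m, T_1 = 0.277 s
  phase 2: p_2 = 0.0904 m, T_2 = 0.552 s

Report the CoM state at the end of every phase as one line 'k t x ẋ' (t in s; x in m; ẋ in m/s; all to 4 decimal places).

1 0.2770 -0.0014 0.6218
2 0.8290 0.3632 0.9652

phase 1: p=-0.2655, T=0.277, ωT=0.795987, cosh=1.333882, sinh=0.882746; start (x,ẋ)=(-0.104200, 0.159400) → end (x,ẋ)=(-0.001378, 0.621784)
phase 2: p=0.0904, T=0.552, ωT=1.586227, cosh=2.544990, sinh=2.340293; start (x,ẋ)=(-0.001378, 0.621784) → end (x,ẋ)=(0.363213, 0.965217)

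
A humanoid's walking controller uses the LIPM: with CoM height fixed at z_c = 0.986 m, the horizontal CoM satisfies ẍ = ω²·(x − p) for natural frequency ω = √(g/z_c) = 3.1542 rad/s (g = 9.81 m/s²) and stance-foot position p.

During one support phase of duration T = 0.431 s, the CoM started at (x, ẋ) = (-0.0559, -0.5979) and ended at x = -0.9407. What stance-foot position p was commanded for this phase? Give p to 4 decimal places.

p = 0.4463

ωT = 3.1542·0.431 = 1.359460; cosh(ωT) = 2.075445, sinh(ωT) = 1.818646
x(T) = p + (x₀−p)·cosh(ωT) + (ẋ₀/ω)·sinh(ωT) ⇒ p·(1 − cosh) = x(T) − x₀·cosh − (ẋ₀/ω)·sinh
numerator   = -0.9407 − (-0.0559)·2.075445 − (-0.5979/3.1542)·1.818646 = -0.479946
denominator = 1 − 2.075445 = -1.075445
p = -0.479946 / -1.075445 = 0.4463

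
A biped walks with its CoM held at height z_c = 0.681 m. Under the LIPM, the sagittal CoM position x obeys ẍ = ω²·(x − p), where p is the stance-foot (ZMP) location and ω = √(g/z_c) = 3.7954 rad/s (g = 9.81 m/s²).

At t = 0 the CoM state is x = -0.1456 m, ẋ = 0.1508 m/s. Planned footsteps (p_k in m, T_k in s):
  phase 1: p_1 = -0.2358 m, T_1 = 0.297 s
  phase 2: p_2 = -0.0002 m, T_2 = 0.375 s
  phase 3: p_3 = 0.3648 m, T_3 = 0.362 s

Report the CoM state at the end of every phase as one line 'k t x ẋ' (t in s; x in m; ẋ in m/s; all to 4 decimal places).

1 0.2970 -0.0271 0.7302
2 0.6720 0.3169 1.4040
3 1.0340 0.9480 2.6149

phase 1: p=-0.2358, T=0.297, ωT=1.127234, cosh=1.705517, sinh=1.381589; start (x,ẋ)=(-0.145600, 0.150800) → end (x,ẋ)=(-0.027069, 0.730172)
phase 2: p=-0.0002, T=0.375, ωT=1.423275, cosh=2.195808, sinh=1.954884; start (x,ẋ)=(-0.027069, 0.730172) → end (x,ẋ)=(0.316889, 1.403963)
phase 3: p=0.3648, T=0.362, ωT=1.373935, cosh=2.101988, sinh=1.848878; start (x,ẋ)=(0.316889, 1.403963) → end (x,ẋ)=(0.948013, 2.614908)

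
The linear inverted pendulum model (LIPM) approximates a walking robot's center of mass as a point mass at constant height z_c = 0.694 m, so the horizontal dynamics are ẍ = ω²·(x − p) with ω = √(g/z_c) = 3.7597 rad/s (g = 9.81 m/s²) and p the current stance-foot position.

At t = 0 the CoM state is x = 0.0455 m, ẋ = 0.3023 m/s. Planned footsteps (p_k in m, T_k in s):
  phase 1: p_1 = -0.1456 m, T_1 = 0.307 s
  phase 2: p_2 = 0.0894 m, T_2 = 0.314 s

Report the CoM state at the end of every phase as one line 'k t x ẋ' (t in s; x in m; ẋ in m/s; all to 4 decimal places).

1 0.3070 0.3024 1.5531
2 0.6210 1.0780 3.9479

phase 1: p=-0.1456, T=0.307, ωT=1.154228, cosh=1.743437, sinh=1.428136; start (x,ẋ)=(0.045500, 0.302300) → end (x,ẋ)=(0.302401, 1.553127)
phase 2: p=0.0894, T=0.314, ωT=1.180546, cosh=1.781631, sinh=1.474520; start (x,ẋ)=(0.302401, 1.553127) → end (x,ẋ)=(1.078011, 3.947922)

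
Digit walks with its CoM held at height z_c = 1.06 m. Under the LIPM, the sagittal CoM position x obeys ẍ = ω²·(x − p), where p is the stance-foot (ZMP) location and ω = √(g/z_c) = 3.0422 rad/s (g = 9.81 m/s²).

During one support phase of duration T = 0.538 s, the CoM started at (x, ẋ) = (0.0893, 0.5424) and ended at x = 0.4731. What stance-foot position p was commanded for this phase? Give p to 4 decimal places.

ωT = 3.0422·0.538 = 1.636704; cosh(ωT) = 2.666412, sinh(ωT) = 2.471792
x(T) = p + (x₀−p)·cosh(ωT) + (ẋ₀/ω)·sinh(ωT) ⇒ p·(1 − cosh) = x(T) − x₀·cosh − (ẋ₀/ω)·sinh
numerator   = 0.4731 − (0.0893)·2.666412 − (0.5424/3.0422)·2.471792 = -0.205711
denominator = 1 − 2.666412 = -1.666412
p = -0.205711 / -1.666412 = 0.1234

p = 0.1234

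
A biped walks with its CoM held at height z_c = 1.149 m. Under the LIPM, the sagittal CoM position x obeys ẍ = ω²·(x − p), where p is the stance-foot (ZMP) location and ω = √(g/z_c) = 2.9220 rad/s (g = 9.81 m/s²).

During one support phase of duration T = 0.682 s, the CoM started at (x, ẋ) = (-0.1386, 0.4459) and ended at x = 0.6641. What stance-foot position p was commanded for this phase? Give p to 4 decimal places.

p = -0.2312

ωT = 2.9220·0.682 = 1.992804; cosh(ωT) = 3.736194, sinh(ωT) = 3.599881
x(T) = p + (x₀−p)·cosh(ωT) + (ẋ₀/ω)·sinh(ωT) ⇒ p·(1 − cosh) = x(T) − x₀·cosh − (ẋ₀/ω)·sinh
numerator   = 0.6641 − (-0.1386)·3.736194 − (0.4459/2.9220)·3.599881 = 0.632591
denominator = 1 − 3.736194 = -2.736194
p = 0.632591 / -2.736194 = -0.2312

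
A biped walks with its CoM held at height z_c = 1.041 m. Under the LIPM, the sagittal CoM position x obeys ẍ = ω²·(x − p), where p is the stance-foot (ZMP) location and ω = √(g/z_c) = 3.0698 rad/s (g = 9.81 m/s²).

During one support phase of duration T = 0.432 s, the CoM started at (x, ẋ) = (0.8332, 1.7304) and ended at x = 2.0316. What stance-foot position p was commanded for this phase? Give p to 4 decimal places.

p = 0.6249

ωT = 3.0698·0.432 = 1.326154; cosh(ωT) = 2.016012, sinh(ωT) = 1.750516
x(T) = p + (x₀−p)·cosh(ωT) + (ẋ₀/ω)·sinh(ωT) ⇒ p·(1 − cosh) = x(T) − x₀·cosh − (ẋ₀/ω)·sinh
numerator   = 2.0316 − (0.8332)·2.016012 − (1.7304/3.0698)·1.750516 = -0.634881
denominator = 1 − 2.016012 = -1.016012
p = -0.634881 / -1.016012 = 0.6249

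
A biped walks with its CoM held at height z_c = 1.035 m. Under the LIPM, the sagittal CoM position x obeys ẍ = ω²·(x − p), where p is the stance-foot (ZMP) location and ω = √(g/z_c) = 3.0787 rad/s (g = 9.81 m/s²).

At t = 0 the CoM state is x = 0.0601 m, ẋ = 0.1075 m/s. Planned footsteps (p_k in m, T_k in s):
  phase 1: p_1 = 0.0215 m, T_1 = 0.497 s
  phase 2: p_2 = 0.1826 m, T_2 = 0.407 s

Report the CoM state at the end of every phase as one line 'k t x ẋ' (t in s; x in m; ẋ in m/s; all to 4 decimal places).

1 0.4970 0.1917 0.5215
2 0.9040 0.4721 1.0322

phase 1: p=0.0215, T=0.497, ωT=1.530114, cosh=2.417607, sinh=2.201096; start (x,ẋ)=(0.060100, 0.107500) → end (x,ẋ)=(0.191676, 0.521466)
phase 2: p=0.1826, T=0.407, ωT=1.253031, cosh=1.893288, sinh=1.607650; start (x,ẋ)=(0.191676, 0.521466) → end (x,ẋ)=(0.472085, 1.032207)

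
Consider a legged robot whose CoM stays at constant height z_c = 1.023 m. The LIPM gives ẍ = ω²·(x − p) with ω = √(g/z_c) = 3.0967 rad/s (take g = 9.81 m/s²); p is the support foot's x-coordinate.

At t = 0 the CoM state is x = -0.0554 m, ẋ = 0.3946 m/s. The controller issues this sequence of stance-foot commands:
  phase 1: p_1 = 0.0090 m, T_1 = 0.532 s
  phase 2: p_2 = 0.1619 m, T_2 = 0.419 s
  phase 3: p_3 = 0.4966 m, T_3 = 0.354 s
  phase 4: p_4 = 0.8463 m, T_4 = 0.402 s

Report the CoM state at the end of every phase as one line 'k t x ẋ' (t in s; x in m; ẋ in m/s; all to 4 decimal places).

1 0.5320 0.1542 0.5640
2 0.9510 0.4552 1.0689
3 1.3050 0.8866 1.6077
4 1.7070 1.7487 3.2215

phase 1: p=0.0090, T=0.532, ωT=1.647444, cosh=2.693116, sinh=2.500574; start (x,ẋ)=(-0.055400, 0.394600) → end (x,ẋ)=(0.154201, 0.564020)
phase 2: p=0.1619, T=0.419, ωT=1.297517, cosh=1.966704, sinh=1.693494; start (x,ẋ)=(0.154201, 0.564020) → end (x,ẋ)=(0.455205, 1.068888)
phase 3: p=0.4966, T=0.354, ωT=1.096232, cosh=1.663497, sinh=1.329370; start (x,ẋ)=(0.455205, 1.068888) → end (x,ẋ)=(0.886598, 1.607684)
phase 4: p=0.8463, T=0.402, ωT=1.244873, cosh=1.880236, sinh=1.592259; start (x,ẋ)=(0.886598, 1.607684) → end (x,ẋ)=(1.748708, 3.221527)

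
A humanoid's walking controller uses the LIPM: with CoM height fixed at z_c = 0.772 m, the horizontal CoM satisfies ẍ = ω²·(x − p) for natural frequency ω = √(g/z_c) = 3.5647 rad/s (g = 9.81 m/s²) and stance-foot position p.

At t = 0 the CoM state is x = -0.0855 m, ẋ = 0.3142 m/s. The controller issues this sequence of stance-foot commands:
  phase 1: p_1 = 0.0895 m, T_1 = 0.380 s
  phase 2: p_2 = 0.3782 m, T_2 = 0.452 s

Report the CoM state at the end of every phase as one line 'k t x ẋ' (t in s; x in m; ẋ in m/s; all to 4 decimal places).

1 0.3800 -0.1127 -0.4789
2 0.8320 -1.2234 -5.4556

phase 1: p=0.0895, T=0.380, ωT=1.354586, cosh=2.066605, sinh=1.808551; start (x,ẋ)=(-0.085500, 0.314200) → end (x,ẋ)=(-0.112746, -0.478888)
phase 2: p=0.3782, T=0.452, ωT=1.611244, cosh=2.604340, sinh=2.404701; start (x,ẋ)=(-0.112746, -0.478888) → end (x,ẋ)=(-1.223443, -5.455597)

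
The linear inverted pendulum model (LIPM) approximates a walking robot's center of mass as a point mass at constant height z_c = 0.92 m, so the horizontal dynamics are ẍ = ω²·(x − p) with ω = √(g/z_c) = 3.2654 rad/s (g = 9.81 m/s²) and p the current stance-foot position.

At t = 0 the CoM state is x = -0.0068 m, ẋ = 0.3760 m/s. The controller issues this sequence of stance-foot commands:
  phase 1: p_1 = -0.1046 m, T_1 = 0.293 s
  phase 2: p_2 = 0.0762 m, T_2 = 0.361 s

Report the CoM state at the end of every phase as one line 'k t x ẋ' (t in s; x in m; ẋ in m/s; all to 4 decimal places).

phase 1: p=-0.1046, T=0.293, ωT=0.956762, cosh=1.493694, sinh=1.109560; start (x,ẋ)=(-0.006800, 0.376000) → end (x,ẋ)=(0.169245, 0.915974)
phase 2: p=0.0762, T=0.361, ωT=1.178809, cosh=1.779073, sinh=1.471429; start (x,ẋ)=(0.169245, 0.915974) → end (x,ẋ)=(0.654483, 2.076649)

1 0.2930 0.1692 0.9160
2 0.6540 0.6545 2.0766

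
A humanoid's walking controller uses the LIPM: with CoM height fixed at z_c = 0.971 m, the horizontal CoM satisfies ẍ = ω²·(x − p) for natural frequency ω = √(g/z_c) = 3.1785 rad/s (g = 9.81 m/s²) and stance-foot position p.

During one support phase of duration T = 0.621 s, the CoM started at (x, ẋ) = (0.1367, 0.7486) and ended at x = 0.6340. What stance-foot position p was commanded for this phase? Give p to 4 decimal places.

ωT = 3.1785·0.621 = 1.973849; cosh(ωT) = 3.668624, sinh(ωT) = 3.529702
x(T) = p + (x₀−p)·cosh(ωT) + (ẋ₀/ω)·sinh(ωT) ⇒ p·(1 − cosh) = x(T) − x₀·cosh − (ẋ₀/ω)·sinh
numerator   = 0.6340 − (0.1367)·3.668624 − (0.7486/3.1785)·3.529702 = -0.698816
denominator = 1 − 3.668624 = -2.668624
p = -0.698816 / -2.668624 = 0.2619

p = 0.2619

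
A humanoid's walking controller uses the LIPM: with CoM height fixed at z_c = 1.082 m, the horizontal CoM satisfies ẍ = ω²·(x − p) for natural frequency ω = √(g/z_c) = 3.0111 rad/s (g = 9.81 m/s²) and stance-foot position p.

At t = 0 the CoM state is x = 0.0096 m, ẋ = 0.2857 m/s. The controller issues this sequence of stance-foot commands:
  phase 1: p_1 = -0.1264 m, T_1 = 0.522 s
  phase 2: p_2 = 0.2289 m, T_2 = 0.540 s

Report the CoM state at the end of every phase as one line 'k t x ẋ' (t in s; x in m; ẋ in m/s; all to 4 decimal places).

1 0.5220 0.4338 1.6610
2 1.0620 2.1175 5.8922

phase 1: p=-0.1264, T=0.522, ωT=1.571794, cosh=2.511476, sinh=2.303804; start (x,ẋ)=(0.009600, 0.285700) → end (x,ẋ)=(0.433751, 1.660959)
phase 2: p=0.2289, T=0.540, ωT=1.625994, cosh=2.640093, sinh=2.443377; start (x,ẋ)=(0.433751, 1.660959) → end (x,ẋ)=(2.117521, 5.892224)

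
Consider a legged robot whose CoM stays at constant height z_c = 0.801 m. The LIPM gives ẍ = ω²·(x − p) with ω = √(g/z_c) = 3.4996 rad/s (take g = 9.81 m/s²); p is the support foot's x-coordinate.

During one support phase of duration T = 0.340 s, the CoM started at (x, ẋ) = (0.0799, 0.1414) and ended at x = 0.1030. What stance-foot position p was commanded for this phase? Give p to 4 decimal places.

p = 0.1266

ωT = 3.4996·0.340 = 1.189864; cosh(ωT) = 1.795448, sinh(ωT) = 1.491186
x(T) = p + (x₀−p)·cosh(ωT) + (ẋ₀/ω)·sinh(ωT) ⇒ p·(1 − cosh) = x(T) − x₀·cosh − (ẋ₀/ω)·sinh
numerator   = 0.1030 − (0.0799)·1.795448 − (0.1414/3.4996)·1.491186 = -0.100707
denominator = 1 − 1.795448 = -0.795448
p = -0.100707 / -0.795448 = 0.1266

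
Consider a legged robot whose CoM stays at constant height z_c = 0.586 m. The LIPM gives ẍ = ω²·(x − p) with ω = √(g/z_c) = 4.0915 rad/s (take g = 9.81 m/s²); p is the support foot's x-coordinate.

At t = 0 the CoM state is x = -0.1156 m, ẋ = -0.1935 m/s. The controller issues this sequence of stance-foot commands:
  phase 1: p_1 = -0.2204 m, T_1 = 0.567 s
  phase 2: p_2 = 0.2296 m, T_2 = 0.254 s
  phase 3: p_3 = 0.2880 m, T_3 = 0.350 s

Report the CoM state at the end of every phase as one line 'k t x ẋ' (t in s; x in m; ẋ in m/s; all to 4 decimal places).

phase 1: p=-0.2204, T=0.567, ωT=2.319880, cosh=5.136372, sinh=5.038087; start (x,ẋ)=(-0.115600, -0.193500) → end (x,ẋ)=(0.079625, 1.166389)
phase 2: p=0.2296, T=0.254, ωT=1.039241, cosh=1.590397, sinh=1.236674; start (x,ẋ)=(0.079625, 1.166389) → end (x,ẋ)=(0.343626, 1.096169)
phase 3: p=0.2880, T=0.350, ωT=1.432025, cosh=2.212997, sinh=1.974172; start (x,ẋ)=(0.343626, 1.096169) → end (x,ẋ)=(0.940008, 2.875128)

1 0.5670 0.0796 1.1664
2 0.8210 0.3436 1.0962
3 1.1710 0.9400 2.8751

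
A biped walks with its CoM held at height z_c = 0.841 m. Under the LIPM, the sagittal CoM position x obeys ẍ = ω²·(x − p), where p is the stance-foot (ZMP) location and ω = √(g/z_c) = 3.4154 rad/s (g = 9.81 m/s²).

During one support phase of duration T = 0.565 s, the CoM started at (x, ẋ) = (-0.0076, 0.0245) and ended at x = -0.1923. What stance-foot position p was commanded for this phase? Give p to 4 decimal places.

p = 0.0754

ωT = 3.4154·0.565 = 1.929701; cosh(ωT) = 3.516321, sinh(ωT) = 3.371129
x(T) = p + (x₀−p)·cosh(ωT) + (ẋ₀/ω)·sinh(ωT) ⇒ p·(1 − cosh) = x(T) − x₀·cosh − (ẋ₀/ω)·sinh
numerator   = -0.1923 − (-0.0076)·3.516321 − (0.0245/3.4154)·3.371129 = -0.189758
denominator = 1 − 3.516321 = -2.516321
p = -0.189758 / -2.516321 = 0.0754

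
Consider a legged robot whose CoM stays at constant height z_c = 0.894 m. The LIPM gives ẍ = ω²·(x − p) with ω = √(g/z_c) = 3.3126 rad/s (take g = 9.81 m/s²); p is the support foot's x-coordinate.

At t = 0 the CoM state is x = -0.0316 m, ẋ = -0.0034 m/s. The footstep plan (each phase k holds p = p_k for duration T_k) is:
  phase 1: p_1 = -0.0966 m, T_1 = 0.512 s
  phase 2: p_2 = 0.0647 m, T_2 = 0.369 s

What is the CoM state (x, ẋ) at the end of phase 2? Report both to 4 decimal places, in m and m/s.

x = 0.3610, ẋ = 1.1272

phase 1: p=-0.0966, T=0.512, ωT=1.696051, cosh=2.817890, sinh=2.634484; start (x,ẋ)=(-0.031600, -0.003400) → end (x,ẋ)=(0.083859, 0.557674)
phase 2: p=0.0647, T=0.369, ωT=1.222349, cosh=1.844846, sinh=1.550309; start (x,ẋ)=(0.083859, 0.557674) → end (x,ẋ)=(0.361038, 1.127214)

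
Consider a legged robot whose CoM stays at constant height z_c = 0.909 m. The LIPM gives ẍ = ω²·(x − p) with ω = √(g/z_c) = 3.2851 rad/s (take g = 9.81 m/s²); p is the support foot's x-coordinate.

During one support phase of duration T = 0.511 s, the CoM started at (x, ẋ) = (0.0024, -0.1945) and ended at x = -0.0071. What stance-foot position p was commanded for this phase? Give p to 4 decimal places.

p = -0.0786

ωT = 3.2851·0.511 = 1.678686; cosh(ωT) = 2.772565, sinh(ωT) = 2.585946
x(T) = p + (x₀−p)·cosh(ωT) + (ẋ₀/ω)·sinh(ωT) ⇒ p·(1 − cosh) = x(T) − x₀·cosh − (ẋ₀/ω)·sinh
numerator   = -0.0071 − (0.0024)·2.772565 − (-0.1945/3.2851)·2.585946 = 0.139351
denominator = 1 − 2.772565 = -1.772565
p = 0.139351 / -1.772565 = -0.0786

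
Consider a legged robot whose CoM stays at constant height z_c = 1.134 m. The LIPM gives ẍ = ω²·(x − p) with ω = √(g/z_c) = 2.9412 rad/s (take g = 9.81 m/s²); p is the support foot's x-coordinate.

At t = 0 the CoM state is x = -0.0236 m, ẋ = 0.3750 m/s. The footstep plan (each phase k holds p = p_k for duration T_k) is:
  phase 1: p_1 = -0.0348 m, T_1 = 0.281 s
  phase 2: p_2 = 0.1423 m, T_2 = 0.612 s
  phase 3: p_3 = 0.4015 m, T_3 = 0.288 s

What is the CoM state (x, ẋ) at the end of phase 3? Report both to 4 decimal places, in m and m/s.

phase 1: p=-0.0348, T=0.281, ωT=0.826477, cosh=1.361421, sinh=0.923833; start (x,ẋ)=(-0.023600, 0.375000) → end (x,ẋ)=(0.098236, 0.540965)
phase 2: p=0.1423, T=0.612, ωT=1.800014, cosh=3.107516, sinh=2.942219; start (x,ẋ)=(0.098236, 0.540965) → end (x,ẋ)=(0.546522, 1.299741)
phase 3: p=0.4015, T=0.288, ωT=0.847066, cosh=1.380731, sinh=0.952060; start (x,ẋ)=(0.546522, 1.299741) → end (x,ẋ)=(1.022460, 2.200683)

x = 1.0225, ẋ = 2.2007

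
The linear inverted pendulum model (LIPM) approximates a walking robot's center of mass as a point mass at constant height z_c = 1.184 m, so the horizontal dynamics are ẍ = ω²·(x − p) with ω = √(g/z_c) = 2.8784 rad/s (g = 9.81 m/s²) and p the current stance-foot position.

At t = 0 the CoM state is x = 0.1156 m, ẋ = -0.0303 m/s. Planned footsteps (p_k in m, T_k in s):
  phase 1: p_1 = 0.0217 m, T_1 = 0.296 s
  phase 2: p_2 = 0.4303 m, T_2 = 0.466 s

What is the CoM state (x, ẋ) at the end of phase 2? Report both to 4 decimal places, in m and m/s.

phase 1: p=0.0217, T=0.296, ωT=0.852006, cosh=1.385452, sinh=0.958894; start (x,ẋ)=(0.115600, -0.030300) → end (x,ẋ)=(0.141700, 0.217192)
phase 2: p=0.4303, T=0.466, ωT=1.341334, cosh=2.042820, sinh=1.781323; start (x,ẋ)=(0.141700, 0.217192) → end (x,ẋ)=(-0.024846, -1.036072)

x = -0.0248, ẋ = -1.0361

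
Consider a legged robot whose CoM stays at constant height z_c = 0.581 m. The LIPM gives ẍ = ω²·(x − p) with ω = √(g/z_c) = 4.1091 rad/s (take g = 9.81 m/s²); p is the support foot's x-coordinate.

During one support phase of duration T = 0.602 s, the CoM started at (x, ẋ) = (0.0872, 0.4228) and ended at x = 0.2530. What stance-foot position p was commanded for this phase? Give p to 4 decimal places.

p = 0.1757

ωT = 4.1091·0.602 = 2.473678; cosh(ωT) = 5.975143, sinh(ωT) = 5.890869
x(T) = p + (x₀−p)·cosh(ωT) + (ẋ₀/ω)·sinh(ωT) ⇒ p·(1 − cosh) = x(T) − x₀·cosh − (ẋ₀/ω)·sinh
numerator   = 0.2530 − (0.0872)·5.975143 − (0.4228/4.1091)·5.890869 = -0.874165
denominator = 1 − 5.975143 = -4.975143
p = -0.874165 / -4.975143 = 0.1757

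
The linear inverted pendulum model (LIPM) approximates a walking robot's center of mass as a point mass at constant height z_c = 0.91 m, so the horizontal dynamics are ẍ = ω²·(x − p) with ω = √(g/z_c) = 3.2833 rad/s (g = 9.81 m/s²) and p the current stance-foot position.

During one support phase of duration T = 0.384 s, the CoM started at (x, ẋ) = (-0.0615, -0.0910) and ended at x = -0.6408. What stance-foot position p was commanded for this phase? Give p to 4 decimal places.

ωT = 3.2833·0.384 = 1.260787; cosh(ωT) = 1.905814, sinh(ωT) = 1.622383
x(T) = p + (x₀−p)·cosh(ωT) + (ẋ₀/ω)·sinh(ωT) ⇒ p·(1 − cosh) = x(T) − x₀·cosh − (ẋ₀/ω)·sinh
numerator   = -0.6408 − (-0.0615)·1.905814 − (-0.0910/3.2833)·1.622383 = -0.478626
denominator = 1 − 1.905814 = -0.905814
p = -0.478626 / -0.905814 = 0.5284

p = 0.5284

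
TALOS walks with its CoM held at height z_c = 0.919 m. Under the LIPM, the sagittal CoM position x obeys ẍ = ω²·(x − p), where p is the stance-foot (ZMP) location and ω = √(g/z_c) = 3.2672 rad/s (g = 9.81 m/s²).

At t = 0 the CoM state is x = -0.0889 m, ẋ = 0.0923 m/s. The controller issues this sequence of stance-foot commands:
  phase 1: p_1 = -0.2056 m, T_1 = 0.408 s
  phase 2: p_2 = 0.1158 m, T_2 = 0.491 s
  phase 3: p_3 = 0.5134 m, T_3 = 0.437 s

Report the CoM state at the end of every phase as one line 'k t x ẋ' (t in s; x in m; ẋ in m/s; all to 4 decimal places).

1 0.4080 0.0809 0.8599
2 0.8990 0.6537 1.9531
3 1.3360 1.9971 5.2061

phase 1: p=-0.2056, T=0.408, ωT=1.333018, cosh=2.028075, sinh=1.764395; start (x,ẋ)=(-0.088900, 0.092300) → end (x,ẋ)=(0.080921, 0.859924)
phase 2: p=0.1158, T=0.491, ωT=1.604195, cosh=2.587453, sinh=2.386402; start (x,ẋ)=(0.080921, 0.859924) → end (x,ẋ)=(0.653652, 1.953069)
phase 3: p=0.5134, T=0.437, ωT=1.427766, cosh=2.204610, sinh=1.964766; start (x,ẋ)=(0.653652, 1.953069) → end (x,ẋ)=(1.997100, 5.206073)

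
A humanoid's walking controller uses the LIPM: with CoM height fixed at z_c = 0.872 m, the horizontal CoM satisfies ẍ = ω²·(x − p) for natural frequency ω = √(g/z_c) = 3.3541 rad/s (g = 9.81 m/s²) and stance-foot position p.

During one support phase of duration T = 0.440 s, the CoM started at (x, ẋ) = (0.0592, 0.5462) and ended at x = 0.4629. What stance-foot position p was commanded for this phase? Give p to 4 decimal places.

p = 0.0084

ωT = 3.3541·0.440 = 1.475804; cosh(ωT) = 2.301573, sinh(ωT) = 2.072978
x(T) = p + (x₀−p)·cosh(ωT) + (ẋ₀/ω)·sinh(ωT) ⇒ p·(1 − cosh) = x(T) − x₀·cosh − (ẋ₀/ω)·sinh
numerator   = 0.4629 − (0.0592)·2.301573 − (0.5462/3.3541)·2.072978 = -0.010928
denominator = 1 − 2.301573 = -1.301573
p = -0.010928 / -1.301573 = 0.0084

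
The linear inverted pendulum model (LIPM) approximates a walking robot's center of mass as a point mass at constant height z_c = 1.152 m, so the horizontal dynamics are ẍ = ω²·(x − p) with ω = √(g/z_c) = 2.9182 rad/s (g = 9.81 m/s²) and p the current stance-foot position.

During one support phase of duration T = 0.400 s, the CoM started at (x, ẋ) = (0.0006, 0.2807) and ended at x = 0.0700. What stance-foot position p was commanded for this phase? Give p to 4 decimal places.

ωT = 2.9182·0.400 = 1.167280; cosh(ωT) = 1.762227, sinh(ωT) = 1.451014
x(T) = p + (x₀−p)·cosh(ωT) + (ẋ₀/ω)·sinh(ωT) ⇒ p·(1 − cosh) = x(T) − x₀·cosh − (ẋ₀/ω)·sinh
numerator   = 0.0700 − (0.0006)·1.762227 − (0.2807/2.9182)·1.451014 = -0.070630
denominator = 1 − 1.762227 = -0.762227
p = -0.070630 / -0.762227 = 0.0927

p = 0.0927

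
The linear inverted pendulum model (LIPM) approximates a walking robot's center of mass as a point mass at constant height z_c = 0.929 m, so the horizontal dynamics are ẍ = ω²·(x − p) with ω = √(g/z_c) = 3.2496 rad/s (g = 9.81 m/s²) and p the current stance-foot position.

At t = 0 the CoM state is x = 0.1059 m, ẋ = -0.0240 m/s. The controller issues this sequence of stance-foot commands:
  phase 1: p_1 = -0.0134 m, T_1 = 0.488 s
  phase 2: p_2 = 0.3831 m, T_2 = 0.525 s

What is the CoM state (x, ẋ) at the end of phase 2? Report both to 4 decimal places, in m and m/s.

phase 1: p=-0.0134, T=0.488, ωT=1.585805, cosh=2.544001, sinh=2.339218; start (x,ẋ)=(0.105900, -0.024000) → end (x,ẋ)=(0.272823, 0.845806)
phase 2: p=0.3831, T=0.525, ωT=1.706040, cosh=2.844347, sinh=2.662763; start (x,ẋ)=(0.272823, 0.845806) → end (x,ẋ)=(0.762498, 1.451548)

x = 0.7625, ẋ = 1.4515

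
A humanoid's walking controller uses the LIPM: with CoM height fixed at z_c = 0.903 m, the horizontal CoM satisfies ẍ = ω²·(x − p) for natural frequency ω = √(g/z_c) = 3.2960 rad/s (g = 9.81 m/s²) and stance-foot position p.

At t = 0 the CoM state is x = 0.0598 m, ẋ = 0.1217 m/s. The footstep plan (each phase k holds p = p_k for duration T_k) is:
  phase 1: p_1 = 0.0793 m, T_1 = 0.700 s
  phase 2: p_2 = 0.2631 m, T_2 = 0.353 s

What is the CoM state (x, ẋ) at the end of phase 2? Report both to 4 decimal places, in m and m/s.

x = 0.2195, ẋ = 0.0513

phase 1: p=0.0793, T=0.700, ωT=2.307200, cosh=5.072898, sinh=4.973358; start (x,ẋ)=(0.059800, 0.121700) → end (x,ẋ)=(0.164013, 0.297724)
phase 2: p=0.2631, T=0.353, ωT=1.163488, cosh=1.756737, sinh=1.444342; start (x,ẋ)=(0.164013, 0.297724) → end (x,ẋ)=(0.219495, 0.051311)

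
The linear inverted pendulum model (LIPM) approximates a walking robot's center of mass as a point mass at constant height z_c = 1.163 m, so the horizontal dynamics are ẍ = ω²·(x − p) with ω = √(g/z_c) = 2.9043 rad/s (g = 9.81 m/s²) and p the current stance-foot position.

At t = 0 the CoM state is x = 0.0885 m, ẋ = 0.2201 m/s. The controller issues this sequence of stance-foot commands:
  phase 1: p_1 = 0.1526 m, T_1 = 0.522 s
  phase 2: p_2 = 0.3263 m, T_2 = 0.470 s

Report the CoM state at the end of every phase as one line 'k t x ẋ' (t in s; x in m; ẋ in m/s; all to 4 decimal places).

1 0.5220 0.1638 0.1219
2 0.9920 0.0643 -0.6093

phase 1: p=0.1526, T=0.522, ωT=1.516045, cosh=2.386877, sinh=2.167299; start (x,ẋ)=(0.088500, 0.220100) → end (x,ẋ)=(0.163848, 0.121875)
phase 2: p=0.3263, T=0.470, ωT=1.365021, cosh=2.085590, sinh=1.830215; start (x,ẋ)=(0.163848, 0.121875) → end (x,ẋ)=(0.064295, -0.609330)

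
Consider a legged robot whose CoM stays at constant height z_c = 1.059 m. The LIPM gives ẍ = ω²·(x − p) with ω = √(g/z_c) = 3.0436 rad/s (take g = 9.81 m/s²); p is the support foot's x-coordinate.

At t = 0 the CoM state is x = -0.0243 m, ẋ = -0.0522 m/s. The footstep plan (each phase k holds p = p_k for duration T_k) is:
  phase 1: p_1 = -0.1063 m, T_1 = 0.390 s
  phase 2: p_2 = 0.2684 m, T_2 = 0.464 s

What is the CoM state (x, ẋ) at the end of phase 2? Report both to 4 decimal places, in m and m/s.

x = -0.1064, ẋ = -0.8854

phase 1: p=-0.1063, T=0.390, ωT=1.187004, cosh=1.791191, sinh=1.486057; start (x,ẋ)=(-0.024300, -0.052200) → end (x,ẋ)=(0.015091, 0.277383)
phase 2: p=0.2684, T=0.464, ωT=1.412230, cosh=2.174350, sinh=1.930751; start (x,ẋ)=(0.015091, 0.277383) → end (x,ẋ)=(-0.106421, -0.885428)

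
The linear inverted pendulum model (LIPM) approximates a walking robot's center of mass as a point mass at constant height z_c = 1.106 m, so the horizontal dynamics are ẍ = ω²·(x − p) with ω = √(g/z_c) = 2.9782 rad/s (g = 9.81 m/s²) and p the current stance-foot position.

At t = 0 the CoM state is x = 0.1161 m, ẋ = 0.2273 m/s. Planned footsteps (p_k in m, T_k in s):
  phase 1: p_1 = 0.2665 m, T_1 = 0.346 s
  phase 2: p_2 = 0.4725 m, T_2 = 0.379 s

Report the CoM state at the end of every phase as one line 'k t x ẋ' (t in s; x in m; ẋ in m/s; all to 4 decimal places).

1 0.3460 0.1223 -0.1887
2 0.7250 -0.2133 -1.7660

phase 1: p=0.2665, T=0.346, ωT=1.030457, cosh=1.579595, sinh=1.222752; start (x,ẋ)=(0.116100, 0.227300) → end (x,ẋ)=(0.122251, -0.188654)
phase 2: p=0.4725, T=0.379, ωT=1.128738, cosh=1.707596, sinh=1.384155; start (x,ẋ)=(0.122251, -0.188654) → end (x,ẋ)=(-0.213264, -1.765975)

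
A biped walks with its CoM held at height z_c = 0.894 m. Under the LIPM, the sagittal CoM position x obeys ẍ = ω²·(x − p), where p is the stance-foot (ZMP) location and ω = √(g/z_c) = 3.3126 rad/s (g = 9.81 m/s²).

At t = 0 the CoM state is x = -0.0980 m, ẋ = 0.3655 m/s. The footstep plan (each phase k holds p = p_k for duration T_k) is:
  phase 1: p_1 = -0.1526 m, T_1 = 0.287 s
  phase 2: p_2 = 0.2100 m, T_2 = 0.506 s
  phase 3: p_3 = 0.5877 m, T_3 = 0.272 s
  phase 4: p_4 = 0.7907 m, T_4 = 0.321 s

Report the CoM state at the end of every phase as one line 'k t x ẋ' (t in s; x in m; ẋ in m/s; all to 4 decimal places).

1 0.2870 0.0500 0.7426
2 0.7930 0.3456 0.6872
3 1.0650 0.4538 0.1612
4 1.3860 0.3067 -1.1623

phase 1: p=-0.1526, T=0.287, ωT=0.950716, cosh=1.487013, sinh=1.100549; start (x,ẋ)=(-0.098000, 0.365500) → end (x,ẋ)=(0.050021, 0.742557)
phase 2: p=0.2100, T=0.506, ωT=1.676176, cosh=2.766082, sinh=2.578994; start (x,ẋ)=(0.050021, 0.742557) → end (x,ẋ)=(0.345597, 0.687249)
phase 3: p=0.5877, T=0.272, ωT=0.901027, cosh=1.434142, sinh=1.027989; start (x,ẋ)=(0.345597, 0.687249) → end (x,ẋ)=(0.453762, 0.161176)
phase 4: p=0.7907, T=0.321, ωT=1.063345, cosh=1.620670, sinh=1.275371; start (x,ẋ)=(0.453762, 0.161176) → end (x,ẋ)=(0.306689, -1.162278)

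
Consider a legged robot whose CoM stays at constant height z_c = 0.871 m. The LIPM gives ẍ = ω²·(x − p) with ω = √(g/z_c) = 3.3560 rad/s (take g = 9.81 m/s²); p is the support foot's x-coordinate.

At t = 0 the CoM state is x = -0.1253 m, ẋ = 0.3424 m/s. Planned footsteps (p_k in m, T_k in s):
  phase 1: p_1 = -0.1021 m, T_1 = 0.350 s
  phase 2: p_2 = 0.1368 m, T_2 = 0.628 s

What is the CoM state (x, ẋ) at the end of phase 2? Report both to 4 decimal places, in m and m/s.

x = 0.1868, ẋ = 0.2810

phase 1: p=-0.1021, T=0.350, ωT=1.174600, cosh=1.772895, sinh=1.463953; start (x,ẋ)=(-0.125300, 0.342400) → end (x,ẋ)=(0.006130, 0.493057)
phase 2: p=0.1368, T=0.628, ωT=2.107568, cosh=4.174870, sinh=4.053336; start (x,ẋ)=(0.006130, 0.493057) → end (x,ẋ)=(0.186780, 0.280951)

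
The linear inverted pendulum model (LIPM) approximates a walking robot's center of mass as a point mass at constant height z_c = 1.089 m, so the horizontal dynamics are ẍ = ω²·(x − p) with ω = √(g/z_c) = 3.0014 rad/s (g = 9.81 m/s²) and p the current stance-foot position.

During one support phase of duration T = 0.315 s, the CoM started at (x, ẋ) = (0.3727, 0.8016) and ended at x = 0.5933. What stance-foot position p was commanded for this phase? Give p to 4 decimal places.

ωT = 3.0014·0.315 = 0.945441; cosh(ωT) = 1.481228, sinh(ωT) = 1.092720
x(T) = p + (x₀−p)·cosh(ωT) + (ẋ₀/ω)·sinh(ωT) ⇒ p·(1 − cosh) = x(T) − x₀·cosh − (ẋ₀/ω)·sinh
numerator   = 0.5933 − (0.3727)·1.481228 − (0.8016/3.0014)·1.092720 = -0.250592
denominator = 1 − 1.481228 = -0.481228
p = -0.250592 / -0.481228 = 0.5207

p = 0.5207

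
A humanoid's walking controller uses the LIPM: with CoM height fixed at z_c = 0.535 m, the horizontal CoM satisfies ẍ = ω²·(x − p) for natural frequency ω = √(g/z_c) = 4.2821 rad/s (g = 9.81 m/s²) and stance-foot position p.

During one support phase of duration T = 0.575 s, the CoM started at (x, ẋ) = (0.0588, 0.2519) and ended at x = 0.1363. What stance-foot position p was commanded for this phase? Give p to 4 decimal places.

ωT = 4.2821·0.575 = 2.462207; cosh(ωT) = 5.907963, sinh(ωT) = 5.822716
x(T) = p + (x₀−p)·cosh(ωT) + (ẋ₀/ω)·sinh(ωT) ⇒ p·(1 − cosh) = x(T) − x₀·cosh − (ẋ₀/ω)·sinh
numerator   = 0.1363 − (0.0588)·5.907963 − (0.2519/4.2821)·5.822716 = -0.553617
denominator = 1 − 5.907963 = -4.907963
p = -0.553617 / -4.907963 = 0.1128

p = 0.1128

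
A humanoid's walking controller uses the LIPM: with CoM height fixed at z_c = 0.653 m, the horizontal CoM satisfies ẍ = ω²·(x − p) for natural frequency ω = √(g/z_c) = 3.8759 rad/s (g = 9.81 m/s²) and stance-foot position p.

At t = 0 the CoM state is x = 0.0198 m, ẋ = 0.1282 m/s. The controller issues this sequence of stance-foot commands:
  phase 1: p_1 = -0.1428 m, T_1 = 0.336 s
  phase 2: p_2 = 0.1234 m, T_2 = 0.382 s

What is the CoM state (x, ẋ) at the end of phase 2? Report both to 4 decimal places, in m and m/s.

phase 1: p=-0.1428, T=0.336, ωT=1.302302, cosh=1.974830, sinh=1.702925; start (x,ẋ)=(0.019800, 0.128200) → end (x,ẋ)=(0.234634, 1.326393)
phase 2: p=0.1234, T=0.382, ωT=1.480594, cosh=2.311529, sinh=2.084026; start (x,ẋ)=(0.234634, 1.326393) → end (x,ẋ)=(1.093706, 3.964482)

x = 1.0937, ẋ = 3.9645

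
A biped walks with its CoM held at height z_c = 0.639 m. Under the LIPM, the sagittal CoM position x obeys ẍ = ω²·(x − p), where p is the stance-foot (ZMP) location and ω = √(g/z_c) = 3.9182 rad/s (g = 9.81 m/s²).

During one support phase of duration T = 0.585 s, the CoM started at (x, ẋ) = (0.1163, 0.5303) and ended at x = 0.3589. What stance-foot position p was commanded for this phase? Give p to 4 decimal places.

ωT = 3.9182·0.585 = 2.292147; cosh(ωT) = 4.998606, sinh(ωT) = 4.897556
x(T) = p + (x₀−p)·cosh(ωT) + (ẋ₀/ω)·sinh(ωT) ⇒ p·(1 − cosh) = x(T) − x₀·cosh − (ẋ₀/ω)·sinh
numerator   = 0.3589 − (0.1163)·4.998606 − (0.5303/3.9182)·4.897556 = -0.885287
denominator = 1 − 4.998606 = -3.998606
p = -0.885287 / -3.998606 = 0.2214

p = 0.2214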